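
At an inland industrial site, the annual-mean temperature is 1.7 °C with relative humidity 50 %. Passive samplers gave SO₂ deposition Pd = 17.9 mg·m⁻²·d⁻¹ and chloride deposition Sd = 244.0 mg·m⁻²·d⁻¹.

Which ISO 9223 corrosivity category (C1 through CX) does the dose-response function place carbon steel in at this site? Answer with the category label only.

carbon steel: T≤10 °C ⇒ hinge +0.150·(1.7−10) = -1.2450
  SO₂ term: 1.77·17.9^0.52·exp(0.02·50-1.2450) = 6.209
  Cl⁻ term: 0.102·244.0^0.62·exp(0.033·50+0.04·1.7) = 17.18
  r_corr = 6.209 + 17.18 = 23.38 μm/a
23.4 μm/a falls in (1.3, 25] for carbon steel → category C2

C2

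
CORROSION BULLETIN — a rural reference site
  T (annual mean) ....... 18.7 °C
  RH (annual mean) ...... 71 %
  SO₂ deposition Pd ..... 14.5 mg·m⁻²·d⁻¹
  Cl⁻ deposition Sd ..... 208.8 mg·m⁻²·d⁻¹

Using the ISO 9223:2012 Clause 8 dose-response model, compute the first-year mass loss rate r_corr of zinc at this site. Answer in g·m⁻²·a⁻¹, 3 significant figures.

zinc: T>10 °C ⇒ hinge -0.071·(18.7−10) = -0.6177
  Pd branch = 0.0129·Pd^0.44·e^(0.046·RH+f) = 0.5912 μm/a
  Sd branch = 0.0175·Sd^0.57·e^(0.008·RH+0.085·T) = 3.179 μm/a
  r_corr = 0.5912 + 3.179 = 3.77 μm/a
Convert to mass loss: 3.77 μm/a × 7.14 g/cm³ = 26.92 g·m⁻²·a⁻¹

r_corr = 26.9 g·m⁻²·a⁻¹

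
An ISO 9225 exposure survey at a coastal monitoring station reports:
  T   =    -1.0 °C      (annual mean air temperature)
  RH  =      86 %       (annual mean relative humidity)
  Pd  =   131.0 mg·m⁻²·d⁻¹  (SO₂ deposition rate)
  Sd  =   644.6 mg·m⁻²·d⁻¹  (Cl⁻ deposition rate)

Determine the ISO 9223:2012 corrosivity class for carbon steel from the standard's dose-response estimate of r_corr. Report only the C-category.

C5

carbon steel: T≤10 °C ⇒ hinge +0.150·(-1.0−10) = -1.6500
  Pd branch = 1.77·Pd^0.52·e^(0.02·RH+f) = 23.95 μm/a
  Sd branch = 0.102·Sd^0.62·e^(0.033·RH+0.04·T) = 92.37 μm/a
  r_corr = 23.95 + 92.37 = 116.3 μm/a
116 μm/a falls in (80, 200] for carbon steel → category C5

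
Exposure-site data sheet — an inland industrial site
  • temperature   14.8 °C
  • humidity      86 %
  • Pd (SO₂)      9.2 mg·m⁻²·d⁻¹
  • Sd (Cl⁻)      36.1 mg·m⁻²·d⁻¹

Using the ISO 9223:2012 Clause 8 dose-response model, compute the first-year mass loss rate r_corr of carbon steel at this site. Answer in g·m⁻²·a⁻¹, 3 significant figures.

r_corr = 418 g·m⁻²·a⁻¹

carbon steel: f(T) = -0.054·(T−10) [T>10 °C] = -0.2592
  Pd branch = 1.77·Pd^0.52·e^(0.02·RH+f) = 24.19 μm/a
  Sd branch = 0.102·Sd^0.62·e^(0.033·RH+0.04·T) = 29.1 μm/a
  sum: 24.19 + 29.1 → r_corr = 53.29 μm/a
Convert to mass loss: 53.29 μm/a × 7.85 g/cm³ = 418.3 g·m⁻²·a⁻¹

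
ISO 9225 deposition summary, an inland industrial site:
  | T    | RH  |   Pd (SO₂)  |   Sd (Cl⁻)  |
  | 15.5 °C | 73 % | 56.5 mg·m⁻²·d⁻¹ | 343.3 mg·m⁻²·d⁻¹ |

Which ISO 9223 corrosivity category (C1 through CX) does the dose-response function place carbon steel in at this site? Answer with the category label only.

C5

carbon steel: T>10 °C ⇒ hinge -0.054·(15.5−10) = -0.2970
  Pd branch = 1.77·Pd^0.52·e^(0.02·RH+f) = 46.14 μm/a
  Cl⁻ term: 0.102·343.3^0.62·exp(0.033·73+0.04·15.5) = 78.74
  sum: 46.14 + 78.74 → r_corr = 124.9 μm/a
ISO 9223 Table 2 (carbon steel): 80 < 125 ≤ 200 μm/a ⇒ C5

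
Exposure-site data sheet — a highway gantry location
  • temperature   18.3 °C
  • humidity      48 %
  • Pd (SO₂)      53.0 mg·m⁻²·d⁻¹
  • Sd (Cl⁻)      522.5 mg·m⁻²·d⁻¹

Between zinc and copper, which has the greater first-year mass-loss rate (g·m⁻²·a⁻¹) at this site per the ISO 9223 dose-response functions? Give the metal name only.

zinc

zinc: f(T) = -0.071·(T−10) [T>10 °C] = -0.5893
  SO₂ term: 0.0129·53.0^0.44·exp(0.046·48-0.5893) = 0.3735
  Cl⁻ term: 0.0175·522.5^0.57·exp(0.008·48+0.085·18.3) = 4.312
  sum: 0.3735 + 4.312 → r_corr = 4.685 μm/a
  mass loss = 4.685 μm/a × 7.14 g/cm³ = 33.45 g·m⁻²·a⁻¹
copper: f(T) = -0.080·(T−10) [T>10 °C] = -0.6640
  Pd branch = 0.0053·Pd^0.26·e^(0.059·RH+f) = 0.1301 μm/a
  Cl⁻ term: 0.01025·522.5^0.27·exp(0.036·48+0.049·18.3) = 0.7665
  r_corr = 0.1301 + 0.7665 = 0.8965 μm/a
  mass loss = 0.8965 μm/a × 8.96 g/cm³ = 8.033 g·m⁻²·a⁻¹
Ordering by g·m⁻²·a⁻¹: zinc (33.5) > copper (8.03)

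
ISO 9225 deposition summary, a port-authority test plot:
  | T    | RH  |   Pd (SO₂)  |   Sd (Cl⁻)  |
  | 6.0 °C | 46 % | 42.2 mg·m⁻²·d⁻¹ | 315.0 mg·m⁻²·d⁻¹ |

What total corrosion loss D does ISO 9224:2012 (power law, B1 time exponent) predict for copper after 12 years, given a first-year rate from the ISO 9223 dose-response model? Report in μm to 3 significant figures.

D(12) = 2.46 μm

copper: f(T) = +0.126·(T−10) [T≤10 °C] = -0.5040
  Pd branch = 0.0053·Pd^0.26·e^(0.059·RH+f) = 0.1278 μm/a
  Cl⁻ term: 0.01025·315.0^0.27·exp(0.036·46+0.049·6.0) = 0.3405
  r_corr = 0.1278 + 0.3405 = 0.4684 μm/a
Long-term exponent b (ISO 9224 Table 2, B1) = 0.667
  D(12) = 0.4684 × 12^0.667 = 0.4684 × 5.246 = 2.457 μm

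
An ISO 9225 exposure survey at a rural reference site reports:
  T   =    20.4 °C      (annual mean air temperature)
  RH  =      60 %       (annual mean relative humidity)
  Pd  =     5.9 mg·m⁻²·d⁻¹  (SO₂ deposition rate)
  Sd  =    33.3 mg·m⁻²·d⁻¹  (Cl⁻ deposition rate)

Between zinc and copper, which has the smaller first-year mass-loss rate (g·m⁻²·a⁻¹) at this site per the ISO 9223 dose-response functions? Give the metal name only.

zinc: T>10 °C ⇒ hinge -0.071·(20.4−10) = -0.7384
  Pd branch = 0.0129·Pd^0.44·e^(0.046·RH+f) = 0.2127 μm/a
  Sd branch = 0.0175·Sd^0.57·e^(0.008·RH+0.085·T) = 1.181 μm/a
  r_corr = 0.2127 + 1.181 = 1.394 μm/a
  mass loss = 1.394 μm/a × 7.14 g/cm³ = 9.953 g·m⁻²·a⁻¹
copper: f(T) = -0.080·(T−10) [T>10 °C] = -0.8320
  Pd branch = 0.0053·Pd^0.26·e^(0.059·RH+f) = 0.1261 μm/a
  Sd branch = 0.01025·Sd^0.27·e^(0.036·RH+0.049·T) = 0.6223 μm/a
  sum: 0.1261 + 0.6223 → r_corr = 0.7484 μm/a
  mass loss = 0.7484 μm/a × 8.96 g/cm³ = 6.706 g·m⁻²·a⁻¹
Ordering by g·m⁻²·a⁻¹: zinc (9.95) > copper (6.71)

copper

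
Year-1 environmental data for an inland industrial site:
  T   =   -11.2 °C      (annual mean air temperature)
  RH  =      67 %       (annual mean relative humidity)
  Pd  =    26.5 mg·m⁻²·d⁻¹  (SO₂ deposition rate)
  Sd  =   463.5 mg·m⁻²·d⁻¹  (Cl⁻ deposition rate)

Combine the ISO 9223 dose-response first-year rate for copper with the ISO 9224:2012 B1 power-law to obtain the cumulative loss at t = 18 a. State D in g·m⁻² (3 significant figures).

copper: T≤10 °C ⇒ hinge +0.126·(-11.2−10) = -2.6712
  sulphur-dioxide contribution → 0.04477 μm/a
  chloride contribution → 0.3465 μm/a
  total first-year rate 0.3913 μm/a
Power-law: D(18) = r_corr · 18^0.667
  D(18) = 0.3913 × 18^0.667 = 0.3913 × 6.875 = 2.69 μm
  Mass loss = 2.69 μm × 8.96 g/cm³ = 24.1 g·m⁻²

D(18) = 24.1 g·m⁻²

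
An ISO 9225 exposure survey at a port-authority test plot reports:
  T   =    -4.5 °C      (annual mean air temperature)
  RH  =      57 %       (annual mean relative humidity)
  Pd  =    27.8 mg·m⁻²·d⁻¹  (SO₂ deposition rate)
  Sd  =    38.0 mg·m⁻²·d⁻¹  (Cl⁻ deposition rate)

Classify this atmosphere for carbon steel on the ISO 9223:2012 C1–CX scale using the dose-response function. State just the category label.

carbon steel: T≤10 °C ⇒ hinge +0.150·(-4.5−10) = -2.1750
  SO₂ term: 1.77·27.8^0.52·exp(0.02·57-2.1750) = 3.543
  Cl⁻ term: 0.102·38.0^0.62·exp(0.033·57+0.04·-4.5) = 5.331
  sum: 3.543 + 5.331 → r_corr = 8.874 μm/a
Category bounds: 1.3…25 μm/a bracket r_corr ⇒ C2

C2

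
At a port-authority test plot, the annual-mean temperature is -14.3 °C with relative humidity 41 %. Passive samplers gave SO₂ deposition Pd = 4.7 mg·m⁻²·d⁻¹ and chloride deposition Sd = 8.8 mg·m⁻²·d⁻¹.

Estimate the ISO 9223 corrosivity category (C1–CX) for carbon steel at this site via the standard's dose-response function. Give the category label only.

C1

carbon steel: temperature factor f = +0.150·(-24.3) = -3.6450
  Pd branch = 1.77·Pd^0.52·e^(0.02·RH+f) = 0.2347 μm/a
  Cl⁻ term: 0.102·8.8^0.62·exp(0.033·41+0.04·-14.3) = 0.8578
  sum: 0.2347 + 0.8578 → r_corr = 1.092 μm/a
ISO 9223 Table 2 (carbon steel): 0 < 1.09 ≤ 1.3 μm/a ⇒ C1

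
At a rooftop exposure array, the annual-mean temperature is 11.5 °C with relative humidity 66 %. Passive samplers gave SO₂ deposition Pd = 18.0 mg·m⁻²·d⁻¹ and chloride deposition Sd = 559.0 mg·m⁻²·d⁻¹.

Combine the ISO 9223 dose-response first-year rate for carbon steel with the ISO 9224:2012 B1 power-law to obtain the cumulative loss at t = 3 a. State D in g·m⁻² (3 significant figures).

carbon steel: T>10 °C ⇒ hinge -0.054·(11.5−10) = -0.0810
  SO₂ term: 1.77·18.0^0.52·exp(0.02·66-0.0810) = 27.47
  Cl⁻ term: 0.102·559.0^0.62·exp(0.033·66+0.04·11.5) = 72.06
  sum: 27.47 + 72.06 → r_corr = 99.52 μm/a
ISO 9224: D(t) = r_corr · t^b with b = 0.523 (carbon steel, B1)
  D(3) = 99.52 × 3^0.523 = 99.52 × 1.776 = 176.8 μm
  Mass loss = 176.8 μm × 7.85 g/cm³ = 1388 g·m⁻²

D(3) = 1.39e+03 g·m⁻²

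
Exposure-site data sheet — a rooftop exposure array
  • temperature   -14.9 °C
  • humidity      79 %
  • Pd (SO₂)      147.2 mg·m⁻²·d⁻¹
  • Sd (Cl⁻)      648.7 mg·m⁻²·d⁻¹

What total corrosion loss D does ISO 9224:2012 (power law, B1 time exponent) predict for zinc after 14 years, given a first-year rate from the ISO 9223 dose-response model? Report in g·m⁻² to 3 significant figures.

D(14) = 127 g·m⁻²

zinc: f(T) = +0.038·(T−10) [T≤10 °C] = -0.9462
  sulphur-dioxide contribution → 1.705 μm/a
  chloride contribution → 0.3718 μm/a
  total first-year rate 2.077 μm/a
Power-law: D(14) = r_corr · 14^0.813
  D(14) = 2.077 × 14^0.813 = 2.077 × 8.547 = 17.75 μm
  Mass loss = 17.75 μm × 7.14 g/cm³ = 126.7 g·m⁻²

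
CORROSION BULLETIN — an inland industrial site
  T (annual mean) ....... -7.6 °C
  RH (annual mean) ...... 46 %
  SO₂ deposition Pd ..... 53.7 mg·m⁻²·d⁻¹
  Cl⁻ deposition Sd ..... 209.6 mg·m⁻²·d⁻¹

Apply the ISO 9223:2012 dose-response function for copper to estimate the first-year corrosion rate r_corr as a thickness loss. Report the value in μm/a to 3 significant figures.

r_corr = 0.181 μm/a

copper: f(T) = +0.126·(T−10) [T≤10 °C] = -2.2176
  Pd branch = 0.0053·Pd^0.26·e^(0.059·RH+f) = 0.02453 μm/a
  Cl⁻ term: 0.01025·209.6^0.27·exp(0.036·46+0.049·-7.6) = 0.1567
  sum: 0.02453 + 0.1567 → r_corr = 0.1812 μm/a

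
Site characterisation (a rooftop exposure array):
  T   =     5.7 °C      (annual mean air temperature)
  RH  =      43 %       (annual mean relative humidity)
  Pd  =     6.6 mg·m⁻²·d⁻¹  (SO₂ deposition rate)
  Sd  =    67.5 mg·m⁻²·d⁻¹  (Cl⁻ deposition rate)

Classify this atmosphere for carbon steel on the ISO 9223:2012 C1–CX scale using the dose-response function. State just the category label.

carbon steel: f(T) = +0.150·(T−10) [T≤10 °C] = -0.6450
  SO₂ term: 1.77·6.6^0.52·exp(0.02·43-0.6450) = 5.855
  Cl⁻ term: 0.102·67.5^0.62·exp(0.033·43+0.04·5.7) = 7.212
  r_corr = 5.855 + 7.212 = 13.07 μm/a
13.1 μm/a falls in (1.3, 25] for carbon steel → category C2

C2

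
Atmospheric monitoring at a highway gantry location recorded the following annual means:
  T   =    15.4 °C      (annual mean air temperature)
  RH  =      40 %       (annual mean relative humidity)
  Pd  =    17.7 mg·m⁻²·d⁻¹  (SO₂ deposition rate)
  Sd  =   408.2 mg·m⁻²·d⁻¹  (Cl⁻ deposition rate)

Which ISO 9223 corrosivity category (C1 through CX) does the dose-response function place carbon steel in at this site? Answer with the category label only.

carbon steel: temperature factor f = -0.054·(5.4) = -0.2916
  Pd branch = 1.77·Pd^0.52·e^(0.02·RH+f) = 13.11 μm/a
  Cl⁻ term: 0.102·408.2^0.62·exp(0.033·40+0.04·15.4) = 29.39
  sum: 13.11 + 29.39 → r_corr = 42.5 μm/a
ISO 9223 Table 2 (carbon steel): 25 < 42.5 ≤ 50 μm/a ⇒ C3

C3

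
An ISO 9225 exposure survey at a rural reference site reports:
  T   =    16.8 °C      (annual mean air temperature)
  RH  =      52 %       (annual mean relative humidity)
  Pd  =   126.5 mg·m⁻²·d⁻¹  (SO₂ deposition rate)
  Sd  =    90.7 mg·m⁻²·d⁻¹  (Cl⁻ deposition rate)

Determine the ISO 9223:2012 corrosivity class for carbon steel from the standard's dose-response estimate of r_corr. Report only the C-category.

carbon steel: T>10 °C ⇒ hinge -0.054·(16.8−10) = -0.3672
  Pd branch = 1.77·Pd^0.52·e^(0.02·RH+f) = 42.98 μm/a
  Cl⁻ term: 0.102·90.7^0.62·exp(0.033·52+0.04·16.8) = 18.17
  r_corr = 42.98 + 18.17 = 61.15 μm/a
Category bounds: 50…80 μm/a bracket r_corr ⇒ C4

C4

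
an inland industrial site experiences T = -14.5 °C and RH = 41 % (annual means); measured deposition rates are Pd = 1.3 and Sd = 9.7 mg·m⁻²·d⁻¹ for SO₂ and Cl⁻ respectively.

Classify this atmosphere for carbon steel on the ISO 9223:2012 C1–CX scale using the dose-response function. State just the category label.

carbon steel: temperature factor f = +0.150·(-24.5) = -3.6750
  SO₂ term: 1.77·1.3^0.52·exp(0.02·41-3.6750) = 0.1168
  Cl⁻ term: 0.102·9.7^0.62·exp(0.033·41+0.04·-14.5) = 0.9039
  r_corr = 0.1168 + 0.9039 = 1.021 μm/a
Category bounds: 0…1.3 μm/a bracket r_corr ⇒ C1

C1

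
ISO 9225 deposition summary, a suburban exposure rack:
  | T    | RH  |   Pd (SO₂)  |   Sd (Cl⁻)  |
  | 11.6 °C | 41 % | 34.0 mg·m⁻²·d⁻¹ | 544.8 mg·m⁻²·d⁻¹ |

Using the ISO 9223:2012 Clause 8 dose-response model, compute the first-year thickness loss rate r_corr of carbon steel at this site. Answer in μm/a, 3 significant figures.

r_corr = 54.3 μm/a

carbon steel: f(T) = -0.054·(T−10) [T>10 °C] = -0.0864
  sulphur-dioxide contribution → 23.06 μm/a
  chloride contribution → 31.2 μm/a
  ⇒ r_corr(carbon steel) = 54.27 μm/a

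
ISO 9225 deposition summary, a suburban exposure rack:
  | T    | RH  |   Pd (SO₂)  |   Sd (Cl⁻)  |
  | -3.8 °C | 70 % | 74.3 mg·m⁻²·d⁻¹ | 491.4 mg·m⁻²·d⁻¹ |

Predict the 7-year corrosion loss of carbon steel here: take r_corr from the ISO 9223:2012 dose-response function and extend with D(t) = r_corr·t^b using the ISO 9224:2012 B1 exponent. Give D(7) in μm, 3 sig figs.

carbon steel: f(T) = +0.150·(T−10) [T≤10 °C] = -2.0700
  SO₂ term: 1.77·74.3^0.52·exp(0.02·70-2.0700) = 8.51
  Cl⁻ term: 0.102·491.4^0.62·exp(0.033·70+0.04·-3.8) = 41.16
  sum: 8.51 + 41.16 → r_corr = 49.67 μm/a
Long-term exponent b (ISO 9224 Table 2, B1) = 0.523
  D(7) = 49.67 × 7^0.523 = 49.67 × 2.767 = 137.4 μm

D(7) = 137 μm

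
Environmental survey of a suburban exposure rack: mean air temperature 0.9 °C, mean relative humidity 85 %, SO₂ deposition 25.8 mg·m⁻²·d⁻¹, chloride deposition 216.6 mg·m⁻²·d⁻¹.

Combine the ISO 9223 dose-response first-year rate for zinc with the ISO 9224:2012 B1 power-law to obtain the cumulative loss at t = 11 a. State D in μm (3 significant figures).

zinc: f(T) = +0.038·(T−10) [T≤10 °C] = -0.3458
  SO₂ term: 0.0129·25.8^0.44·exp(0.046·85-0.3458) = 1.904
  Sd branch = 0.0175·Sd^0.57·e^(0.008·RH+0.085·T) = 0.7997 μm/a
  r_corr = 1.904 + 0.7997 = 2.703 μm/a
Power-law: D(11) = r_corr · 11^0.813
  D(11) = 2.703 × 11^0.813 = 2.703 × 7.025 = 18.99 μm

D(11) = 19.0 μm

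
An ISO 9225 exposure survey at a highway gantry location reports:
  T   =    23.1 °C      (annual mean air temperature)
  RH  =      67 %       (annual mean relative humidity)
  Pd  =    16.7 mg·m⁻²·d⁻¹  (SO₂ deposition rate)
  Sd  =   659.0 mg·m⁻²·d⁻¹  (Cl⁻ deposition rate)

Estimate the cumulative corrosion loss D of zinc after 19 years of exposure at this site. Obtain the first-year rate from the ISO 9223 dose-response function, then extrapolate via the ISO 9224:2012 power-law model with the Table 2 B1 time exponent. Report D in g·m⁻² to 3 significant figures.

zinc: temperature factor f = -0.071·(13.1) = -0.9301
  sulphur-dioxide contribution → 0.383 μm/a
  chloride contribution → 8.616 μm/a
  ⇒ r_corr(zinc) = 8.999 μm/a
Power-law: D(19) = r_corr · 19^0.813
  D(19) = 8.999 × 19^0.813 = 8.999 × 10.96 = 98.59 μm
  Mass loss = 98.59 μm × 7.14 g/cm³ = 703.9 g·m⁻²

D(19) = 704 g·m⁻²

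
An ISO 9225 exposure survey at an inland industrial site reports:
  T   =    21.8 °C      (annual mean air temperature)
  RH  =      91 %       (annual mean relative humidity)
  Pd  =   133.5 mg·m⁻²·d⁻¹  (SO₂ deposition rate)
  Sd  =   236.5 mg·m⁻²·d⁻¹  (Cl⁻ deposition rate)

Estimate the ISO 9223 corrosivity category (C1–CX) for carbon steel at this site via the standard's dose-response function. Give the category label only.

CX

carbon steel: T>10 °C ⇒ hinge -0.054·(21.8−10) = -0.6372
  sulphur-dioxide contribution → 73.6 μm/a
  chloride contribution → 145.6 μm/a
  ⇒ r_corr(carbon steel) = 219.2 μm/a
Category bounds: 200…700 μm/a bracket r_corr ⇒ CX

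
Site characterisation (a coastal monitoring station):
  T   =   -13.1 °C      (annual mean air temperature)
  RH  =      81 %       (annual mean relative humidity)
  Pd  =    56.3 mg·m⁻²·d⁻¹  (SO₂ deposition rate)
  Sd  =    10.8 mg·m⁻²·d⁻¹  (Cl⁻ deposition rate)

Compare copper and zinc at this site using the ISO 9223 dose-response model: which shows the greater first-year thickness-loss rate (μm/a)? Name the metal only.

zinc

copper: f(T) = +0.126·(T−10) [T≤10 °C] = -2.9106
  SO₂ term: 0.0053·56.3^0.26·exp(0.059·81-2.9106) = 0.09791
  Cl⁻ term: 0.01025·10.8^0.27·exp(0.036·81+0.049·-13.1) = 0.1894
  sum: 0.09791 + 0.1894 → r_corr = 0.2873 μm/a
zinc: f(T) = +0.038·(T−10) [T≤10 °C] = -0.8778
  Pd branch = 0.0129·Pd^0.44·e^(0.046·RH+f) = 1.312 μm/a
  Cl⁻ term: 0.0175·10.8^0.57·exp(0.008·81+0.085·-13.1) = 0.04265
  r_corr = 1.312 + 0.04265 = 1.354 μm/a
Ordering by μm/a: zinc (1.35) > copper (0.287)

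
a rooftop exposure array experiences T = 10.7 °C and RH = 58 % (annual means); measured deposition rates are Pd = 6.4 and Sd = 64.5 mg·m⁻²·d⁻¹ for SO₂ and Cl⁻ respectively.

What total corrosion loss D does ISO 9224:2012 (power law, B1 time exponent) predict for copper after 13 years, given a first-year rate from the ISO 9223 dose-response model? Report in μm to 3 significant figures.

D(13) = 3.76 μm

copper: f(T) = -0.080·(T−10) [T>10 °C] = -0.0560
  SO₂ term: 0.0053·6.4^0.26·exp(0.059·58-0.0560) = 0.2487
  Sd branch = 0.01025·Sd^0.27·e^(0.036·RH+0.049·T) = 0.4303 μm/a
  sum: 0.2487 + 0.4303 → r_corr = 0.6791 μm/a
Long-term exponent b (ISO 9224 Table 2, B1) = 0.667
  D(13) = 0.6791 × 13^0.667 = 0.6791 × 5.534 = 3.758 μm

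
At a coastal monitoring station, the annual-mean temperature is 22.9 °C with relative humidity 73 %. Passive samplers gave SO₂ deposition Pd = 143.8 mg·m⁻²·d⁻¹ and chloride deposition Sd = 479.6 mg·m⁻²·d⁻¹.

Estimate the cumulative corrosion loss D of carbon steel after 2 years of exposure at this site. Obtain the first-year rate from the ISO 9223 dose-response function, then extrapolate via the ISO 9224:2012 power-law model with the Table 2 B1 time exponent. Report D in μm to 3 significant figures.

D(2) = 259 μm

carbon steel: temperature factor f = -0.054·(12.9) = -0.6966
  Pd branch = 1.77·Pd^0.52·e^(0.02·RH+f) = 50.3 μm/a
  Sd branch = 0.102·Sd^0.62·e^(0.033·RH+0.04·T) = 130.2 μm/a
  sum: 50.3 + 130.2 → r_corr = 180.5 μm/a
Long-term exponent b (ISO 9224 Table 2, B1) = 0.523
  D(2) = 180.5 × 2^0.523 = 180.5 × 1.437 = 259.4 μm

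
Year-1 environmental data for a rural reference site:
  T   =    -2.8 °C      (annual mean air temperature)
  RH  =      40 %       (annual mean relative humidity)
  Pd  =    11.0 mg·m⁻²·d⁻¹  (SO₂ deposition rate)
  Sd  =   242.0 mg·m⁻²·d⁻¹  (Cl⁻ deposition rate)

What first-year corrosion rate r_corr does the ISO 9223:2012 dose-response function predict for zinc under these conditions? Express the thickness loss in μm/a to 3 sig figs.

r_corr = 0.577 μm/a

zinc: f(T) = +0.038·(T−10) [T≤10 °C] = -0.4864
  Pd branch = 0.0129·Pd^0.44·e^(0.046·RH+f) = 0.1434 μm/a
  Cl⁻ term: 0.0175·242.0^0.57·exp(0.008·40+0.085·-2.8) = 0.4339
  r_corr = 0.1434 + 0.4339 = 0.5774 μm/a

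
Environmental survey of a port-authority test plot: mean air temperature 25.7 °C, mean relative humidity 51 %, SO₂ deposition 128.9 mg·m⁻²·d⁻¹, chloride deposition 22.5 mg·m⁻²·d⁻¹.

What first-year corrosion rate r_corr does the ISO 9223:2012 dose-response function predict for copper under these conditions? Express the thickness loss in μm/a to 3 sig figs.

copper: temperature factor f = -0.080·(15.7) = -1.2560
  sulphur-dioxide contribution → 0.1082 μm/a
  chloride contribution → 0.5249 μm/a
  total first-year rate 0.6331 μm/a

r_corr = 0.633 μm/a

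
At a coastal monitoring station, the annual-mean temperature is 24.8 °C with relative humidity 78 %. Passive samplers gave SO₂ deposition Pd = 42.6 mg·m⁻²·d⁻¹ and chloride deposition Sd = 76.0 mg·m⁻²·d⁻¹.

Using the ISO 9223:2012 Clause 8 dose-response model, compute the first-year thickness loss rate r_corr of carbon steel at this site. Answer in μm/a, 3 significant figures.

r_corr = 79.5 μm/a

carbon steel: f(T) = -0.054·(T−10) [T>10 °C] = -0.7992
  sulphur-dioxide contribution → 26.65 μm/a
  chloride contribution → 52.89 μm/a
  ⇒ r_corr(carbon steel) = 79.54 μm/a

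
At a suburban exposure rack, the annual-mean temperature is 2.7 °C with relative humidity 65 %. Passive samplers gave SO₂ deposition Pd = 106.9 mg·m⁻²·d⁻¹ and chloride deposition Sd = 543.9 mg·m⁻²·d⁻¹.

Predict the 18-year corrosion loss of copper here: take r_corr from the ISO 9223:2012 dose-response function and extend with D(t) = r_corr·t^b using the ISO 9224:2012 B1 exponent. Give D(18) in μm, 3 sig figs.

D(18) = 6.84 μm

copper: f(T) = +0.126·(T−10) [T≤10 °C] = -0.9198
  Pd branch = 0.0053·Pd^0.26·e^(0.059·RH+f) = 0.3295 μm/a
  Cl⁻ term: 0.01025·543.9^0.27·exp(0.036·65+0.049·2.7) = 0.6653
  sum: 0.3295 + 0.6653 → r_corr = 0.9948 μm/a
ISO 9224: D(t) = r_corr · t^b with b = 0.667 (copper, B1)
  D(18) = 0.9948 × 18^0.667 = 0.9948 × 6.875 = 6.839 μm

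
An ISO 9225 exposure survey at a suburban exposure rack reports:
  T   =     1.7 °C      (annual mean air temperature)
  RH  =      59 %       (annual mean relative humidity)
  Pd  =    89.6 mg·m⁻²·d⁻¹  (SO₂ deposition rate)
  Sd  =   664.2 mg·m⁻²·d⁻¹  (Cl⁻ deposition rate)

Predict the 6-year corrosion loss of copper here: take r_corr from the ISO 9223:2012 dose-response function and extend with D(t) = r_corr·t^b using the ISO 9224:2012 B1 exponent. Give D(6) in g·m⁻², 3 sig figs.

copper: T≤10 °C ⇒ hinge +0.126·(1.7−10) = -1.0458
  SO₂ term: 0.0053·89.6^0.26·exp(0.059·59-1.0458) = 0.1947
  Cl⁻ term: 0.01025·664.2^0.27·exp(0.036·59+0.049·1.7) = 0.5387
  sum: 0.1947 + 0.5387 → r_corr = 0.7335 μm/a
ISO 9224: D(t) = r_corr · t^b with b = 0.667 (copper, B1)
  D(6) = 0.7335 × 6^0.667 = 0.7335 × 3.304 = 2.423 μm
  Mass loss = 2.423 μm × 8.96 g/cm³ = 21.71 g·m⁻²

D(6) = 21.7 g·m⁻²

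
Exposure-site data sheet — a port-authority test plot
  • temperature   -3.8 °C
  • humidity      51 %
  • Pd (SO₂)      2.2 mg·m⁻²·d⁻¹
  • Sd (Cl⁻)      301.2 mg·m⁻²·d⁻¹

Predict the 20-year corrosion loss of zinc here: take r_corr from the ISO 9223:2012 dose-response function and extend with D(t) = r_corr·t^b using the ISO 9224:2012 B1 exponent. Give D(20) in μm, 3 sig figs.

zinc: T≤10 °C ⇒ hinge +0.038·(-3.8−10) = -0.5244
  Pd branch = 0.0129·Pd^0.44·e^(0.046·RH+f) = 0.1128 μm/a
  Cl⁻ term: 0.0175·301.2^0.57·exp(0.008·51+0.085·-3.8) = 0.4931
  sum: 0.1128 + 0.4931 → r_corr = 0.6059 μm/a
ISO 9224: D(t) = r_corr · t^b with b = 0.813 (zinc, B1)
  D(20) = 0.6059 × 20^0.813 = 0.6059 × 11.42 = 6.92 μm

D(20) = 6.92 μm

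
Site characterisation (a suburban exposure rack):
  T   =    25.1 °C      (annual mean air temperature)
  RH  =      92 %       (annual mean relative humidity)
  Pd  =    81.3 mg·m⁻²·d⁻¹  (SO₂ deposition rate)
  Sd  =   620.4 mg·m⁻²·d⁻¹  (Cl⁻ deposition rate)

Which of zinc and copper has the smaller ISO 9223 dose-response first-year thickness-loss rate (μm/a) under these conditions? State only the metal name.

copper

zinc: T>10 °C ⇒ hinge -0.071·(25.1−10) = -1.0721
  sulphur-dioxide contribution → 2.106 μm/a
  chloride contribution → 12.05 μm/a
  ⇒ r_corr(zinc) = 14.16 μm/a
copper: T>10 °C ⇒ hinge -0.080·(25.1−10) = -1.2080
  sulphur-dioxide contribution → 1.131 μm/a
  chloride contribution → 5.461 μm/a
  total first-year rate 6.592 μm/a
Ordering by μm/a: zinc (14.2) > copper (6.59)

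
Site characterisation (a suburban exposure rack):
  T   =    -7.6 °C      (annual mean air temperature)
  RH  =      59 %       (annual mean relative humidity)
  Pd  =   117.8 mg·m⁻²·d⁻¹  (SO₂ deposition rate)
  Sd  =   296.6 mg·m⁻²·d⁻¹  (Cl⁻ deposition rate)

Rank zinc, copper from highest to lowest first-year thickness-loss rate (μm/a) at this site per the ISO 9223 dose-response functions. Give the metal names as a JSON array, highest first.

zinc: T≤10 °C ⇒ hinge +0.038·(-7.6−10) = -0.6688
  sulphur-dioxide contribution → 0.813 μm/a
  chloride contribution → 0.3772 μm/a
  ⇒ r_corr(zinc) = 1.19 μm/a
copper: T≤10 °C ⇒ hinge +0.126·(-7.6−10) = -2.2176
  sulphur-dioxide contribution → 0.06478 μm/a
  chloride contribution → 0.2747 μm/a
  total first-year rate 0.3395 μm/a
Ordering by μm/a: zinc (1.19) > copper (0.34)

["zinc", "copper"]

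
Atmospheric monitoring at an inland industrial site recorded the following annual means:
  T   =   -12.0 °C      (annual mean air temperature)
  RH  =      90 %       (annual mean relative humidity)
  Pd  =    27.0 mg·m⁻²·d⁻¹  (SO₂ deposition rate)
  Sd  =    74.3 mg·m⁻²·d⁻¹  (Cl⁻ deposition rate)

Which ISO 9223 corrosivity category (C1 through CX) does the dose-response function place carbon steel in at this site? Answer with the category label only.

C2

carbon steel: f(T) = +0.150·(T−10) [T≤10 °C] = -3.3000
  sulphur-dioxide contribution → 2.192 μm/a
  chloride contribution → 17.78 μm/a
  total first-year rate 19.98 μm/a
20 μm/a falls in (1.3, 25] for carbon steel → category C2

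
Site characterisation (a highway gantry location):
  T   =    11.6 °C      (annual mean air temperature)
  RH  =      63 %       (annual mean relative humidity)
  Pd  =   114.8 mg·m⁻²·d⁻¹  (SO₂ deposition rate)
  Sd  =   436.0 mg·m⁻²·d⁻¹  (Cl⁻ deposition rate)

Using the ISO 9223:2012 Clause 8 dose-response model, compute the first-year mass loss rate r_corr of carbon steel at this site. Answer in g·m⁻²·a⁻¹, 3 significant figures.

r_corr = 970 g·m⁻²·a⁻¹

carbon steel: temperature factor f = -0.054·(1.6) = -0.0864
  sulphur-dioxide contribution → 67.43 μm/a
  chloride contribution → 56.17 μm/a
  total first-year rate 123.6 μm/a
Convert to mass loss: 123.6 μm/a × 7.85 g/cm³ = 970.2 g·m⁻²·a⁻¹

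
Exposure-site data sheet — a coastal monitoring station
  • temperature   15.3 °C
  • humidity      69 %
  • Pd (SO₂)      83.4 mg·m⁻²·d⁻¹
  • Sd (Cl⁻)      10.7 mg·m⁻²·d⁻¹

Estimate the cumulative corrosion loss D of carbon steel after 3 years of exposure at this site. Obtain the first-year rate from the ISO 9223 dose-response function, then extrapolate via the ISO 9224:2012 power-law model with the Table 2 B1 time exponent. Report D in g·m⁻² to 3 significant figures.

carbon steel: T>10 °C ⇒ hinge -0.054·(15.3−10) = -0.2862
  sulphur-dioxide contribution → 52.72 μm/a
  chloride contribution → 7.971 μm/a
  ⇒ r_corr(carbon steel) = 60.69 μm/a
ISO 9224: D(t) = r_corr · t^b with b = 0.523 (carbon steel, B1)
  D(3) = 60.69 × 3^0.523 = 60.69 × 1.776 = 107.8 μm
  Mass loss = 107.8 μm × 7.85 g/cm³ = 846.4 g·m⁻²

D(3) = 846 g·m⁻²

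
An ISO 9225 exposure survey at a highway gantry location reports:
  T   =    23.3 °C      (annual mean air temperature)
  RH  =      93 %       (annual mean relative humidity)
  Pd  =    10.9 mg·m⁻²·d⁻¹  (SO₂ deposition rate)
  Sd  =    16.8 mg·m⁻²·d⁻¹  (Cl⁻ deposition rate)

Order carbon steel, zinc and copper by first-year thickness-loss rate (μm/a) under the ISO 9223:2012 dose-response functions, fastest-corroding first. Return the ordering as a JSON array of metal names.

["carbon steel", "copper", "zinc"]

carbon steel: f(T) = -0.054·(T−10) [T>10 °C] = -0.7182
  Pd branch = 1.77·Pd^0.52·e^(0.02·RH+f) = 19.2 μm/a
  Cl⁻ term: 0.102·16.8^0.62·exp(0.033·93+0.04·23.3) = 32.06
  r_corr = 19.2 + 32.06 = 51.26 μm/a
zinc: f(T) = -0.071·(T−10) [T>10 °C] = -0.9443
  Pd branch = 0.0129·Pd^0.44·e^(0.046·RH+f) = 1.035 μm/a
  Sd branch = 0.0175·Sd^0.57·e^(0.008·RH+0.085·T) = 1.333 μm/a
  r_corr = 1.035 + 1.333 = 2.367 μm/a
copper: temperature factor f = -0.080·(13.3) = -1.0640
  Pd branch = 0.0053·Pd^0.26·e^(0.059·RH+f) = 0.822 μm/a
  Cl⁻ term: 0.01025·16.8^0.27·exp(0.036·93+0.049·23.3) = 1.956
  sum: 0.822 + 1.956 → r_corr = 2.778 μm/a
Ordering by μm/a: carbon steel (51.3) > copper (2.78) > zinc (2.37)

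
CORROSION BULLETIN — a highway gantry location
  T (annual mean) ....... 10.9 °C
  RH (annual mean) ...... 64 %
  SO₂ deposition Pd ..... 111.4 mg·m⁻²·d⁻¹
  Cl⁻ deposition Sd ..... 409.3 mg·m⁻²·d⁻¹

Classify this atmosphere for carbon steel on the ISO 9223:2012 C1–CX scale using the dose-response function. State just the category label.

C5

carbon steel: T>10 °C ⇒ hinge -0.054·(10.9−10) = -0.0486
  Pd branch = 1.77·Pd^0.52·e^(0.02·RH+f) = 70.33 μm/a
  Cl⁻ term: 0.102·409.3^0.62·exp(0.033·64+0.04·10.9) = 54.28
  sum: 70.33 + 54.28 → r_corr = 124.6 μm/a
125 μm/a falls in (80, 200] for carbon steel → category C5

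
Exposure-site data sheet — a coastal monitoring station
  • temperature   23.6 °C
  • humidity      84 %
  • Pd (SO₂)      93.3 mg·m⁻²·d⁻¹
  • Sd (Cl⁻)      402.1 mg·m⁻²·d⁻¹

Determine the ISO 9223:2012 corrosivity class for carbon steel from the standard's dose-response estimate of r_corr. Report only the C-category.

CX

carbon steel: T>10 °C ⇒ hinge -0.054·(23.6−10) = -0.7344
  SO₂ term: 1.77·93.3^0.52·exp(0.02·84-0.7344) = 48.19
  Cl⁻ term: 0.102·402.1^0.62·exp(0.033·84+0.04·23.6) = 172.6
  r_corr = 48.19 + 172.6 = 220.8 μm/a
ISO 9223 Table 2 (carbon steel): 200 < 221 ≤ 700 μm/a ⇒ CX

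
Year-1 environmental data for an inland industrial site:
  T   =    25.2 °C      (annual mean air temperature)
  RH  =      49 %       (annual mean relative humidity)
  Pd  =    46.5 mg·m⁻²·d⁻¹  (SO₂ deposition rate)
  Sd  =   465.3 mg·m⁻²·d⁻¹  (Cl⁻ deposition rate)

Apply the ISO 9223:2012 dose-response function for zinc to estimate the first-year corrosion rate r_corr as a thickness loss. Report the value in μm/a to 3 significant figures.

r_corr = 7.54 μm/a

zinc: f(T) = -0.071·(T−10) [T>10 °C] = -1.0792
  Pd branch = 0.0129·Pd^0.44·e^(0.046·RH+f) = 0.2262 μm/a
  Cl⁻ term: 0.0175·465.3^0.57·exp(0.008·49+0.085·25.2) = 7.314
  r_corr = 0.2262 + 7.314 = 7.54 μm/a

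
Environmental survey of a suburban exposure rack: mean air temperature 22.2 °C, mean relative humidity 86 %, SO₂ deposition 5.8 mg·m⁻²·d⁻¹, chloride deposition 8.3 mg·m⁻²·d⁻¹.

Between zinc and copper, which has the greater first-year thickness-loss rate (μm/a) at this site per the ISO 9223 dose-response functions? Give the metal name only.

copper

zinc: f(T) = -0.071·(T−10) [T>10 °C] = -0.8662
  sulphur-dioxide contribution → 0.6143 μm/a
  chloride contribution → 0.7678 μm/a
  ⇒ r_corr(zinc) = 1.382 μm/a
copper: temperature factor f = -0.080·(12.2) = -0.9760
  sulphur-dioxide contribution → 0.5041 μm/a
  chloride contribution → 1.191 μm/a
  ⇒ r_corr(copper) = 1.695 μm/a
Ordering by μm/a: copper (1.69) > zinc (1.38)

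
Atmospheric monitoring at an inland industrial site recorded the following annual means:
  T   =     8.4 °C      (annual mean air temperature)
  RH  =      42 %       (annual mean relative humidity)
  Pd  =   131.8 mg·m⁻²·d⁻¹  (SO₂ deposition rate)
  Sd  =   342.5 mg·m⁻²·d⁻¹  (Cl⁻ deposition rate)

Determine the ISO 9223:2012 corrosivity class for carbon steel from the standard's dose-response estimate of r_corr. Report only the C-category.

C4

carbon steel: temperature factor f = +0.150·(-1.6) = -0.2400
  Pd branch = 1.77·Pd^0.52·e^(0.02·RH+f) = 40.82 μm/a
  Sd branch = 0.102·Sd^0.62·e^(0.033·RH+0.04·T) = 21.28 μm/a
  r_corr = 40.82 + 21.28 = 62.1 μm/a
62.1 μm/a falls in (50, 80] for carbon steel → category C4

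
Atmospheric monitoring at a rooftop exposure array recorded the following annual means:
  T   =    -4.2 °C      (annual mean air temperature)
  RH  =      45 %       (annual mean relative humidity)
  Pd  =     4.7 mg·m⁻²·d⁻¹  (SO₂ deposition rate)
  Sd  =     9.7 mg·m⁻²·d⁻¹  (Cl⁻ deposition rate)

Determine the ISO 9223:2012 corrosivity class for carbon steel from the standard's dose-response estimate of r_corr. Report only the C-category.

carbon steel: temperature factor f = +0.150·(-14.2) = -2.1300
  sulphur-dioxide contribution → 1.157 μm/a
  chloride contribution → 1.557 μm/a
  ⇒ r_corr(carbon steel) = 2.714 μm/a
Category bounds: 1.3…25 μm/a bracket r_corr ⇒ C2

C2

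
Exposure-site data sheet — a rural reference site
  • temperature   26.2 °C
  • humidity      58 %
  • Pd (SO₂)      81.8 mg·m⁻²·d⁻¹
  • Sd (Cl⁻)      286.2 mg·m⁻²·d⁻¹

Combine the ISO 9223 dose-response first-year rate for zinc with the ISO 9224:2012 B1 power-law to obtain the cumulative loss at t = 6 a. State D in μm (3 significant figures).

zinc: temperature factor f = -0.071·(16.2) = -1.1502
  SO₂ term: 0.0129·81.8^0.44·exp(0.046·58-1.1502) = 0.4087
  Cl⁻ term: 0.0175·286.2^0.57·exp(0.008·58+0.085·26.2) = 6.487
  sum: 0.4087 + 6.487 → r_corr = 6.895 μm/a
Long-term exponent b (ISO 9224 Table 2, B1) = 0.813
  D(6) = 6.895 × 6^0.813 = 6.895 × 4.292 = 29.59 μm

D(6) = 29.6 μm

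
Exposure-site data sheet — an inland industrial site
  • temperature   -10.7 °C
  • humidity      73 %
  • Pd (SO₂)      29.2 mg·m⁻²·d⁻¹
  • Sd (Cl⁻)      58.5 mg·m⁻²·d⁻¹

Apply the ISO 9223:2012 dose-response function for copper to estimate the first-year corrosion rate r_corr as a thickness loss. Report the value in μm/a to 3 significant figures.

r_corr = 0.322 μm/a

copper: f(T) = +0.126·(T−10) [T≤10 °C] = -2.6082
  SO₂ term: 0.0053·29.2^0.26·exp(0.059·73-2.6082) = 0.06967
  Cl⁻ term: 0.01025·58.5^0.27·exp(0.036·73+0.049·-10.7) = 0.252
  sum: 0.06967 + 0.252 → r_corr = 0.3217 μm/a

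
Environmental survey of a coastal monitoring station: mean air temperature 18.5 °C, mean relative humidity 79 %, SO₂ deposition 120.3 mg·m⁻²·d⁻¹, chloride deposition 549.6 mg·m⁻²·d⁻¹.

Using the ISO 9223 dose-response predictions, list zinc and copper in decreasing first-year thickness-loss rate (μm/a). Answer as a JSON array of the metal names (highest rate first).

zinc: T>10 °C ⇒ hinge -0.071·(18.5−10) = -0.6035
  sulphur-dioxide contribution → 2.198 μm/a
  chloride contribution → 5.785 μm/a
  total first-year rate 7.983 μm/a
copper: f(T) = -0.080·(T−10) [T>10 °C] = -0.6800
  sulphur-dioxide contribution → 0.9864 μm/a
  chloride contribution → 2.395 μm/a
  ⇒ r_corr(copper) = 3.382 μm/a
Ordering by μm/a: zinc (7.98) > copper (3.38)

["zinc", "copper"]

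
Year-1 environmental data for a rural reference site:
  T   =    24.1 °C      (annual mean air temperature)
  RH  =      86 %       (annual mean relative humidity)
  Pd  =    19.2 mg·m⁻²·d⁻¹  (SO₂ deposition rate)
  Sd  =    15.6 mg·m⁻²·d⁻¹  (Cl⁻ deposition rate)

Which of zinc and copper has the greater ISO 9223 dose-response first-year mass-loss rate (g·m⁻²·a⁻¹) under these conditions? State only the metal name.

copper

zinc: T>10 °C ⇒ hinge -0.071·(24.1−10) = -1.0011
  SO₂ term: 0.0129·19.2^0.44·exp(0.046·86-1.0011) = 0.9089
  Cl⁻ term: 0.0175·15.6^0.57·exp(0.008·86+0.085·24.1) = 1.293
  sum: 0.9089 + 1.293 → r_corr = 2.202 μm/a
  mass loss = 2.202 μm/a × 7.14 g/cm³ = 15.72 g·m⁻²·a⁻¹
copper: temperature factor f = -0.080·(14.1) = -1.1280
  Pd branch = 0.0053·Pd^0.26·e^(0.059·RH+f) = 0.5911 μm/a
  Cl⁻ term: 0.01025·15.6^0.27·exp(0.036·86+0.049·24.1) = 1.55
  sum: 0.5911 + 1.55 → r_corr = 2.141 μm/a
  mass loss = 2.141 μm/a × 8.96 g/cm³ = 19.18 g·m⁻²·a⁻¹
Ordering by g·m⁻²·a⁻¹: copper (19.2) > zinc (15.7)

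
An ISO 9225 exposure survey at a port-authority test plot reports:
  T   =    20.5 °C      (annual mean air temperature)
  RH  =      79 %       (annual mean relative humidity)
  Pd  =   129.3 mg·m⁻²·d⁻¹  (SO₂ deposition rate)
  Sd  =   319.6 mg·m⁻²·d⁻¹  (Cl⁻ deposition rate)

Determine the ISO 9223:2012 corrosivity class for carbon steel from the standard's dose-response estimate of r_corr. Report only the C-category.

C5

carbon steel: f(T) = -0.054·(T−10) [T>10 °C] = -0.5670
  Pd branch = 1.77·Pd^0.52·e^(0.02·RH+f) = 61.09 μm/a
  Sd branch = 0.102·Sd^0.62·e^(0.033·RH+0.04·T) = 112.1 μm/a
  r_corr = 61.09 + 112.1 = 173.2 μm/a
173 μm/a falls in (80, 200] for carbon steel → category C5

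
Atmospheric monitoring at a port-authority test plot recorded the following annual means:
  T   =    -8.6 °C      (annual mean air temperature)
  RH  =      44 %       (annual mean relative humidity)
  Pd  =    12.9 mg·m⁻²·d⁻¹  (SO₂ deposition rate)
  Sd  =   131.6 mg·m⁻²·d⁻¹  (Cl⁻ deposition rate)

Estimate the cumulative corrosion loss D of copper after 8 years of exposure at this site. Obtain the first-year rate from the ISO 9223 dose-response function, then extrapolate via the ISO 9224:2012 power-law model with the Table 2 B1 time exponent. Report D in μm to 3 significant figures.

copper: T≤10 °C ⇒ hinge +0.126·(-8.6−10) = -2.3436
  SO₂ term: 0.0053·12.9^0.26·exp(0.059·44-2.3436) = 0.01326
  Sd branch = 0.01025·Sd^0.27·e^(0.036·RH+0.049·T) = 0.1224 μm/a
  r_corr = 0.01326 + 0.1224 = 0.1357 μm/a
Power-law: D(8) = r_corr · 8^0.667
  D(8) = 0.1357 × 8^0.667 = 0.1357 × 4.003 = 0.5431 μm

D(8) = 0.543 μm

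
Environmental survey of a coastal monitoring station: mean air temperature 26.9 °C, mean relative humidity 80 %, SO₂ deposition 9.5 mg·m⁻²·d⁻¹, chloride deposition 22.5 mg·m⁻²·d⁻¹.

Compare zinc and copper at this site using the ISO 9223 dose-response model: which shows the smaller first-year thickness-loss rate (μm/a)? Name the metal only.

copper

zinc: T>10 °C ⇒ hinge -0.071·(26.9−10) = -1.1999
  Pd branch = 0.0129·Pd^0.44·e^(0.046·RH+f) = 0.4148 μm/a
  Sd branch = 0.0175·Sd^0.57·e^(0.008·RH+0.085·T) = 1.926 μm/a
  r_corr = 0.4148 + 1.926 = 2.341 μm/a
copper: f(T) = -0.080·(T−10) [T>10 °C] = -1.3520
  SO₂ term: 0.0053·9.5^0.26·exp(0.059·80-1.3520) = 0.2762
  Sd branch = 0.01025·Sd^0.27·e^(0.036·RH+0.049·T) = 1.581 μm/a
  r_corr = 0.2762 + 1.581 = 1.858 μm/a
Ordering by μm/a: zinc (2.34) > copper (1.86)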